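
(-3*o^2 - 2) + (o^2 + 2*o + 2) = -2*o^2 + 2*o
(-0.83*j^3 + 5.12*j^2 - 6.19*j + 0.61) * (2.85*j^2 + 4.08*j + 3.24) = -2.3655*j^5 + 11.2056*j^4 + 0.558900000000001*j^3 - 6.9279*j^2 - 17.5668*j + 1.9764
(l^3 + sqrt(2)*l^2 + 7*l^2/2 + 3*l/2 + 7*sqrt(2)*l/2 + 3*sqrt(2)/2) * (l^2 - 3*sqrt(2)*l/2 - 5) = l^5 - sqrt(2)*l^4/2 + 7*l^4/2 - 13*l^3/2 - 7*sqrt(2)*l^3/4 - 28*l^2 - 23*sqrt(2)*l^2/4 - 35*sqrt(2)*l/2 - 12*l - 15*sqrt(2)/2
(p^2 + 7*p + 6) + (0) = p^2 + 7*p + 6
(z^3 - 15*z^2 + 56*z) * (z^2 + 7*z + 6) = z^5 - 8*z^4 - 43*z^3 + 302*z^2 + 336*z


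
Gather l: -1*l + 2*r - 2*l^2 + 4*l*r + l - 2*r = -2*l^2 + 4*l*r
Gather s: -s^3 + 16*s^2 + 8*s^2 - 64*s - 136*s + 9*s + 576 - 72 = -s^3 + 24*s^2 - 191*s + 504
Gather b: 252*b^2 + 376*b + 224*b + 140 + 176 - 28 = 252*b^2 + 600*b + 288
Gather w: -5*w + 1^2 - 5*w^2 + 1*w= -5*w^2 - 4*w + 1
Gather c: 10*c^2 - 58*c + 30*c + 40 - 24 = 10*c^2 - 28*c + 16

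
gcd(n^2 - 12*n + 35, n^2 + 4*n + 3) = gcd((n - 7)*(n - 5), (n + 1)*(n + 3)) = 1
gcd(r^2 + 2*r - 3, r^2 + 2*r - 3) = r^2 + 2*r - 3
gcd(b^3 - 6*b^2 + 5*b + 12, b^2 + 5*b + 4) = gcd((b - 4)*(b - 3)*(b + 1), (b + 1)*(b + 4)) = b + 1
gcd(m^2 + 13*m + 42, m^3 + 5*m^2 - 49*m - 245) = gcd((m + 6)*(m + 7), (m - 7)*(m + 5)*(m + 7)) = m + 7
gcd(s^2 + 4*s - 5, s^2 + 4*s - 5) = s^2 + 4*s - 5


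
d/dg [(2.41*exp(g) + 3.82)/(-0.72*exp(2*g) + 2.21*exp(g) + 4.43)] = (1.7352*exp(2*g) + 5.5008*exp(g) + 2.2341)*exp(g)/(0.5184*exp(4*g) - 3.1824*exp(3*g) - 1.4951*exp(2*g) + 19.5806*exp(g) + 19.6249)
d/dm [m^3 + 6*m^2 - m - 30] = 3*m^2 + 12*m - 1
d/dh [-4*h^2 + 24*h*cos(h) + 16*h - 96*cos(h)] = -24*h*sin(h) - 8*h + 96*sin(h) + 24*cos(h) + 16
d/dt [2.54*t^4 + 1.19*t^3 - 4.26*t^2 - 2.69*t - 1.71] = 10.16*t^3 + 3.57*t^2 - 8.52*t - 2.69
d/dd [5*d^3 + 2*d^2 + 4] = d*(15*d + 4)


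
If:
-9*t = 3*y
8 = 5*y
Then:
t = -8/15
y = 8/5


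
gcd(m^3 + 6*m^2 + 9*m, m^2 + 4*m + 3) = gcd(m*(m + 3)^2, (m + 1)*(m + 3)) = m + 3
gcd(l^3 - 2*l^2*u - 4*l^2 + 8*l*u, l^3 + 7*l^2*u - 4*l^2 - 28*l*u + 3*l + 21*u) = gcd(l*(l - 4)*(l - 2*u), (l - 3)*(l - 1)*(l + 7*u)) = 1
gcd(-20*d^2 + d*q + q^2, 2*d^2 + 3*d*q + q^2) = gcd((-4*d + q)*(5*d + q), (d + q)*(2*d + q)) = 1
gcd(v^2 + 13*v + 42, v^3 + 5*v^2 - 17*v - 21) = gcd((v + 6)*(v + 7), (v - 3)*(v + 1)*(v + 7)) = v + 7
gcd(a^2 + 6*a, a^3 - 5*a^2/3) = a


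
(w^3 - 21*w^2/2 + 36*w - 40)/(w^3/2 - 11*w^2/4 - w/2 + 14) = 2*(2*w^2 - 13*w + 20)/(2*w^2 - 3*w - 14)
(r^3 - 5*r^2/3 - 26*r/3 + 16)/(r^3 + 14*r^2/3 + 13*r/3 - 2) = (3*r^2 - 14*r + 16)/(3*r^2 + 5*r - 2)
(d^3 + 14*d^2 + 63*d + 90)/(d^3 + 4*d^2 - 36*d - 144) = (d^2 + 8*d + 15)/(d^2 - 2*d - 24)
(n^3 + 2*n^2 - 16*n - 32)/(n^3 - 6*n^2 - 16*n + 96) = (n + 2)/(n - 6)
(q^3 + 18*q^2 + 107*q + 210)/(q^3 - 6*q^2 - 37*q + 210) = (q^2 + 12*q + 35)/(q^2 - 12*q + 35)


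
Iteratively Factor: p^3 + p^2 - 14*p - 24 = (p + 3)*(p^2 - 2*p - 8) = (p + 2)*(p + 3)*(p - 4)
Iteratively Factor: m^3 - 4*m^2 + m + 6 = (m - 3)*(m^2 - m - 2) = (m - 3)*(m + 1)*(m - 2)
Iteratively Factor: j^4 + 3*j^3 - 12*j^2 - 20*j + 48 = (j - 2)*(j^3 + 5*j^2 - 2*j - 24) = (j - 2)^2*(j^2 + 7*j + 12) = (j - 2)^2*(j + 3)*(j + 4)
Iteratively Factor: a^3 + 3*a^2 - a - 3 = (a + 1)*(a^2 + 2*a - 3) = (a + 1)*(a + 3)*(a - 1)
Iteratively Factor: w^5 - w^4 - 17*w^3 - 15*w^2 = (w + 1)*(w^4 - 2*w^3 - 15*w^2) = w*(w + 1)*(w^3 - 2*w^2 - 15*w) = w^2*(w + 1)*(w^2 - 2*w - 15) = w^2*(w + 1)*(w + 3)*(w - 5)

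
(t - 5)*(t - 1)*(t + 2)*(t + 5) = t^4 + t^3 - 27*t^2 - 25*t + 50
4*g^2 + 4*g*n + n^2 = (2*g + n)^2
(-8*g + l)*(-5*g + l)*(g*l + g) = 40*g^3*l + 40*g^3 - 13*g^2*l^2 - 13*g^2*l + g*l^3 + g*l^2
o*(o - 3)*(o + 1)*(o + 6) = o^4 + 4*o^3 - 15*o^2 - 18*o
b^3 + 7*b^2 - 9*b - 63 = (b - 3)*(b + 3)*(b + 7)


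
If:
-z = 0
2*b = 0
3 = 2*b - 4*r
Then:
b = 0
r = -3/4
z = 0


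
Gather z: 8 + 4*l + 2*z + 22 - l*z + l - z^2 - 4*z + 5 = 5*l - z^2 + z*(-l - 2) + 35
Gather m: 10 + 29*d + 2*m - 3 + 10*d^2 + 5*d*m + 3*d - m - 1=10*d^2 + 32*d + m*(5*d + 1) + 6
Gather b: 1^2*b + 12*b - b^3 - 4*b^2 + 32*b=-b^3 - 4*b^2 + 45*b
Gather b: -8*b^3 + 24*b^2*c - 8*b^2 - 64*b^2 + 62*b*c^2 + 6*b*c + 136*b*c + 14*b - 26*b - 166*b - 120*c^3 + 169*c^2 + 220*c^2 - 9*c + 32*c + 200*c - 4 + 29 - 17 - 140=-8*b^3 + b^2*(24*c - 72) + b*(62*c^2 + 142*c - 178) - 120*c^3 + 389*c^2 + 223*c - 132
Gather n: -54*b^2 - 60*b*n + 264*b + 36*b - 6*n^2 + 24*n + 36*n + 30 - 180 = -54*b^2 + 300*b - 6*n^2 + n*(60 - 60*b) - 150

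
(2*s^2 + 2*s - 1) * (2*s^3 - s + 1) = 4*s^5 + 4*s^4 - 4*s^3 + 3*s - 1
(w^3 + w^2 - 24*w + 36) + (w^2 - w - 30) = w^3 + 2*w^2 - 25*w + 6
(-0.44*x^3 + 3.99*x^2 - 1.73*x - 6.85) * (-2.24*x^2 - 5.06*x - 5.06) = 0.9856*x^5 - 6.7112*x^4 - 14.0878*x^3 + 3.9084*x^2 + 43.4148*x + 34.661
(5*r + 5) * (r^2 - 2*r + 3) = 5*r^3 - 5*r^2 + 5*r + 15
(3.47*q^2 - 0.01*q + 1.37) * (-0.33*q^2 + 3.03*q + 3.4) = -1.1451*q^4 + 10.5174*q^3 + 11.3156*q^2 + 4.1171*q + 4.658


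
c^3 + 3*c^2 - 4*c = c*(c - 1)*(c + 4)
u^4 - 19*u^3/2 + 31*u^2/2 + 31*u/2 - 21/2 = (u - 7)*(u - 3)*(u - 1/2)*(u + 1)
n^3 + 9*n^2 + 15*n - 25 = (n - 1)*(n + 5)^2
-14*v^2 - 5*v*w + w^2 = (-7*v + w)*(2*v + w)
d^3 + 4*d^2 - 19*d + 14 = (d - 2)*(d - 1)*(d + 7)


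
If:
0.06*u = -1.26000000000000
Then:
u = -21.00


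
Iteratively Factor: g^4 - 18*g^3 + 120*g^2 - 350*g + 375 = (g - 3)*(g^3 - 15*g^2 + 75*g - 125) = (g - 5)*(g - 3)*(g^2 - 10*g + 25) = (g - 5)^2*(g - 3)*(g - 5)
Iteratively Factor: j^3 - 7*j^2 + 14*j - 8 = (j - 2)*(j^2 - 5*j + 4) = (j - 2)*(j - 1)*(j - 4)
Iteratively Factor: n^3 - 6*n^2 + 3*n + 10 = (n + 1)*(n^2 - 7*n + 10) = (n - 5)*(n + 1)*(n - 2)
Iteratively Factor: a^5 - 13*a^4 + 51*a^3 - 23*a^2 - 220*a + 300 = (a + 2)*(a^4 - 15*a^3 + 81*a^2 - 185*a + 150) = (a - 2)*(a + 2)*(a^3 - 13*a^2 + 55*a - 75) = (a - 5)*(a - 2)*(a + 2)*(a^2 - 8*a + 15) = (a - 5)^2*(a - 2)*(a + 2)*(a - 3)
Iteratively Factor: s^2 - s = (s)*(s - 1)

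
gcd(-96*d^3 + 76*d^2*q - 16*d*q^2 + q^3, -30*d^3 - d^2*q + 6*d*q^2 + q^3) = -2*d + q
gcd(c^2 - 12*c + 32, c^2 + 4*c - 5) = 1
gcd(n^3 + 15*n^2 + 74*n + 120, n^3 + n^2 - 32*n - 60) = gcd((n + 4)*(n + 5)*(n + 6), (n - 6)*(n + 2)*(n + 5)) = n + 5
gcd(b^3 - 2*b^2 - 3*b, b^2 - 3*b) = b^2 - 3*b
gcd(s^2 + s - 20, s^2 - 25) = s + 5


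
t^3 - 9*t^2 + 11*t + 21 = (t - 7)*(t - 3)*(t + 1)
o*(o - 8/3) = o^2 - 8*o/3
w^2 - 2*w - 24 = (w - 6)*(w + 4)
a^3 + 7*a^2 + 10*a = a*(a + 2)*(a + 5)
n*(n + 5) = n^2 + 5*n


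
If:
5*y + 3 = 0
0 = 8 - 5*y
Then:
No Solution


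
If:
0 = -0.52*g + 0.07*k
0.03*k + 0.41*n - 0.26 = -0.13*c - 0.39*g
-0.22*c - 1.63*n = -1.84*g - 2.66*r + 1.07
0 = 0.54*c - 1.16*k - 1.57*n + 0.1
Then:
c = 2.70197096023233 - 2.6477428657273*r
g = 0.304370467998377 - 0.438227714399879*r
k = 2.26103776227366 - 3.2554058783991*r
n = 1.49457940856701*r - 0.677541073701901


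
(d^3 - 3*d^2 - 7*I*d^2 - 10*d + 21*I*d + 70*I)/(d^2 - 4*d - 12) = (d^2 - d*(5 + 7*I) + 35*I)/(d - 6)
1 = 1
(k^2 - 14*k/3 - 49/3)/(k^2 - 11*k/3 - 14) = (k - 7)/(k - 6)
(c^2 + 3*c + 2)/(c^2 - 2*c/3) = 3*(c^2 + 3*c + 2)/(c*(3*c - 2))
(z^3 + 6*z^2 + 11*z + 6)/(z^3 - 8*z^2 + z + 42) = (z^2 + 4*z + 3)/(z^2 - 10*z + 21)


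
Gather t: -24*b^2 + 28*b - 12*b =-24*b^2 + 16*b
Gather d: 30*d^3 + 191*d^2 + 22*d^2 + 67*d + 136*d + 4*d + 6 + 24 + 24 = 30*d^3 + 213*d^2 + 207*d + 54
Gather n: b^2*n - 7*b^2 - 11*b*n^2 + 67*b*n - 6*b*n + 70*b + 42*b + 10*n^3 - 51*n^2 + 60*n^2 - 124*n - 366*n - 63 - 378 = -7*b^2 + 112*b + 10*n^3 + n^2*(9 - 11*b) + n*(b^2 + 61*b - 490) - 441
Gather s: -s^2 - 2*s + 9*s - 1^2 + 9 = -s^2 + 7*s + 8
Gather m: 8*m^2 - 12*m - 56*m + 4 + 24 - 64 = 8*m^2 - 68*m - 36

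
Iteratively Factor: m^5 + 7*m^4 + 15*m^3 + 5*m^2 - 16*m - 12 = (m + 2)*(m^4 + 5*m^3 + 5*m^2 - 5*m - 6) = (m - 1)*(m + 2)*(m^3 + 6*m^2 + 11*m + 6) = (m - 1)*(m + 2)^2*(m^2 + 4*m + 3) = (m - 1)*(m + 2)^2*(m + 3)*(m + 1)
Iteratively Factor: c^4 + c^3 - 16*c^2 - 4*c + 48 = (c + 4)*(c^3 - 3*c^2 - 4*c + 12) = (c + 2)*(c + 4)*(c^2 - 5*c + 6) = (c - 2)*(c + 2)*(c + 4)*(c - 3)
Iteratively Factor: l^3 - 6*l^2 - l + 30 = (l - 5)*(l^2 - l - 6) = (l - 5)*(l - 3)*(l + 2)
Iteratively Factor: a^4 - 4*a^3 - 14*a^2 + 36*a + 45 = (a + 1)*(a^3 - 5*a^2 - 9*a + 45) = (a - 3)*(a + 1)*(a^2 - 2*a - 15) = (a - 5)*(a - 3)*(a + 1)*(a + 3)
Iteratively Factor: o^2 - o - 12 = (o - 4)*(o + 3)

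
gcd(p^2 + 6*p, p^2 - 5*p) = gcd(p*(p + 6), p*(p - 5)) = p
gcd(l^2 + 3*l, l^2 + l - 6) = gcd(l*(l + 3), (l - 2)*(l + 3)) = l + 3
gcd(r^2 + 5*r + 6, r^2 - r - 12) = r + 3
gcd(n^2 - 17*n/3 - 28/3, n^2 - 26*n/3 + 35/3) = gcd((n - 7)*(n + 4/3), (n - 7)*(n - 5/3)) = n - 7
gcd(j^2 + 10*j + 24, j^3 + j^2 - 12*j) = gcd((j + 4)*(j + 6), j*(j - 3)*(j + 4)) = j + 4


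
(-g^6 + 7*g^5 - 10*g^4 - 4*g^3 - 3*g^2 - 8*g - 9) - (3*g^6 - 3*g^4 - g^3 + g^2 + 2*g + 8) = -4*g^6 + 7*g^5 - 7*g^4 - 3*g^3 - 4*g^2 - 10*g - 17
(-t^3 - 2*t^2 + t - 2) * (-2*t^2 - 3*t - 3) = 2*t^5 + 7*t^4 + 7*t^3 + 7*t^2 + 3*t + 6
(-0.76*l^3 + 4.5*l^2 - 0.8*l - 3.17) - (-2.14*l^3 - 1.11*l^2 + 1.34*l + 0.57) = 1.38*l^3 + 5.61*l^2 - 2.14*l - 3.74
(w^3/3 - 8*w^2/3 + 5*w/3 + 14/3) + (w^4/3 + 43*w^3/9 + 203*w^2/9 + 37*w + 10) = w^4/3 + 46*w^3/9 + 179*w^2/9 + 116*w/3 + 44/3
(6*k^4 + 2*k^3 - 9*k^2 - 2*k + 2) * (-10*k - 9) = -60*k^5 - 74*k^4 + 72*k^3 + 101*k^2 - 2*k - 18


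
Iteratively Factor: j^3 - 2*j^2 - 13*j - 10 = (j - 5)*(j^2 + 3*j + 2) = (j - 5)*(j + 1)*(j + 2)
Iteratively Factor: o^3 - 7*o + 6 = (o - 1)*(o^2 + o - 6) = (o - 2)*(o - 1)*(o + 3)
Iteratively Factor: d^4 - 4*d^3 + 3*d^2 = (d - 3)*(d^3 - d^2) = (d - 3)*(d - 1)*(d^2) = d*(d - 3)*(d - 1)*(d)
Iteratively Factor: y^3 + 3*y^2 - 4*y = (y)*(y^2 + 3*y - 4) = y*(y - 1)*(y + 4)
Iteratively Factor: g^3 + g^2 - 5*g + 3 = (g + 3)*(g^2 - 2*g + 1) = (g - 1)*(g + 3)*(g - 1)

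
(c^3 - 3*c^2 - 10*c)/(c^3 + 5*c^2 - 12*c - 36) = c*(c - 5)/(c^2 + 3*c - 18)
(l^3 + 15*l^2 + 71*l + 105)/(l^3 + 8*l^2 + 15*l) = (l + 7)/l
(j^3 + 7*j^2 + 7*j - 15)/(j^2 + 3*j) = j + 4 - 5/j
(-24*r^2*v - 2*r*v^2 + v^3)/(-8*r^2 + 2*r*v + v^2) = v*(6*r - v)/(2*r - v)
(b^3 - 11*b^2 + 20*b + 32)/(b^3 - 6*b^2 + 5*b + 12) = (b - 8)/(b - 3)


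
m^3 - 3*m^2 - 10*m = m*(m - 5)*(m + 2)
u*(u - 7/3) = u^2 - 7*u/3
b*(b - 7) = b^2 - 7*b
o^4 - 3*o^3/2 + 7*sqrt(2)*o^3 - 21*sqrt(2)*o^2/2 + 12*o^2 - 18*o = o*(o - 3/2)*(o + sqrt(2))*(o + 6*sqrt(2))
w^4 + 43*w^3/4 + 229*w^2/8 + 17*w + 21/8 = (w + 1/4)*(w + 1/2)*(w + 3)*(w + 7)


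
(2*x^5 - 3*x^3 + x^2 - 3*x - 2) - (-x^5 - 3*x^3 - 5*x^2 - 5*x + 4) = 3*x^5 + 6*x^2 + 2*x - 6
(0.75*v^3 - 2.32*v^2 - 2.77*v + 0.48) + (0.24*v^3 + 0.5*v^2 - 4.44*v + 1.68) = 0.99*v^3 - 1.82*v^2 - 7.21*v + 2.16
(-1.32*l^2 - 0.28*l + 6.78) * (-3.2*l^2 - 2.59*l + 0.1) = 4.224*l^4 + 4.3148*l^3 - 21.1028*l^2 - 17.5882*l + 0.678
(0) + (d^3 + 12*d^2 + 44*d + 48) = d^3 + 12*d^2 + 44*d + 48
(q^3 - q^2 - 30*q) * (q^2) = q^5 - q^4 - 30*q^3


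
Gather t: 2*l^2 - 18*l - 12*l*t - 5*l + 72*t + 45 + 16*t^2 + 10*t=2*l^2 - 23*l + 16*t^2 + t*(82 - 12*l) + 45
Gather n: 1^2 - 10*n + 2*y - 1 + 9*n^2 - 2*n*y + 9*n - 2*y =9*n^2 + n*(-2*y - 1)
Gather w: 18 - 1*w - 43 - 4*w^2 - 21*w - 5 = -4*w^2 - 22*w - 30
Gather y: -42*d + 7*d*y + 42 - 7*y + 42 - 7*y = -42*d + y*(7*d - 14) + 84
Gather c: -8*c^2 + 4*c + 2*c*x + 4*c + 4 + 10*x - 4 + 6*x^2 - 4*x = -8*c^2 + c*(2*x + 8) + 6*x^2 + 6*x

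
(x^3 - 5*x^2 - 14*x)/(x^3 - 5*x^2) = (x^2 - 5*x - 14)/(x*(x - 5))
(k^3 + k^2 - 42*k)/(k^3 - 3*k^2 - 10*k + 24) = k*(k^2 + k - 42)/(k^3 - 3*k^2 - 10*k + 24)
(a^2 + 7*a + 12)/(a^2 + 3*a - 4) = (a + 3)/(a - 1)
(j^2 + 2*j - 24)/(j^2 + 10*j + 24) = (j - 4)/(j + 4)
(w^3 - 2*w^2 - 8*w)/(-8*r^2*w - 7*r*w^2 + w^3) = (-w^2 + 2*w + 8)/(8*r^2 + 7*r*w - w^2)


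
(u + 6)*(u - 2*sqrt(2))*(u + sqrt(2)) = u^3 - sqrt(2)*u^2 + 6*u^2 - 6*sqrt(2)*u - 4*u - 24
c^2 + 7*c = c*(c + 7)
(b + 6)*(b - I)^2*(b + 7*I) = b^4 + 6*b^3 + 5*I*b^3 + 13*b^2 + 30*I*b^2 + 78*b - 7*I*b - 42*I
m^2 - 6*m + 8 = (m - 4)*(m - 2)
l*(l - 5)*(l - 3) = l^3 - 8*l^2 + 15*l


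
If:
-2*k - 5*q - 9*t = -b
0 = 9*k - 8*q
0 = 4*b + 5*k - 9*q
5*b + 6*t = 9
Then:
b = 1107/209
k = 864/209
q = 972/209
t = -609/209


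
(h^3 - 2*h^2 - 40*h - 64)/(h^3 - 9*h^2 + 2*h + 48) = (h + 4)/(h - 3)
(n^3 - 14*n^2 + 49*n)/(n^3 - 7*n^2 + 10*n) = (n^2 - 14*n + 49)/(n^2 - 7*n + 10)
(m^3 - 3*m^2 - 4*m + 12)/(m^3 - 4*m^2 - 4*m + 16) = (m - 3)/(m - 4)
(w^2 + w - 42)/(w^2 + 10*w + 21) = (w - 6)/(w + 3)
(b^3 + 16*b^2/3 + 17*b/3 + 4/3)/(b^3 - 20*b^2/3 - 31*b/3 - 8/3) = (b + 4)/(b - 8)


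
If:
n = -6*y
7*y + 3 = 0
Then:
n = 18/7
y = -3/7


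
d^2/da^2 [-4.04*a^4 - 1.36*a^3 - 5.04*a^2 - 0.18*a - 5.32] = -48.48*a^2 - 8.16*a - 10.08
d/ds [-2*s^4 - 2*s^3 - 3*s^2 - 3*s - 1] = -8*s^3 - 6*s^2 - 6*s - 3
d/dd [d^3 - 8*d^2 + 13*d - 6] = 3*d^2 - 16*d + 13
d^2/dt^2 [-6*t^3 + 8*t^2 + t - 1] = 16 - 36*t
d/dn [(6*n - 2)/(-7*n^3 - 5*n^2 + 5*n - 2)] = 2*(42*n^3 - 6*n^2 - 10*n - 1)/(49*n^6 + 70*n^5 - 45*n^4 - 22*n^3 + 45*n^2 - 20*n + 4)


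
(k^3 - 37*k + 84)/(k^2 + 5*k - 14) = (k^2 - 7*k + 12)/(k - 2)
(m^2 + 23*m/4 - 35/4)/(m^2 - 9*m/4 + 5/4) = (m + 7)/(m - 1)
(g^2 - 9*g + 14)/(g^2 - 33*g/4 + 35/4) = 4*(g - 2)/(4*g - 5)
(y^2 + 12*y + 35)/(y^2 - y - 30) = (y + 7)/(y - 6)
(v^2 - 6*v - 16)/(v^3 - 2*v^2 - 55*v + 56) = (v + 2)/(v^2 + 6*v - 7)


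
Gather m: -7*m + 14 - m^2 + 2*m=-m^2 - 5*m + 14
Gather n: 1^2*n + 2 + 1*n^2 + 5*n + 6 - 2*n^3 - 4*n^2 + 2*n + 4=-2*n^3 - 3*n^2 + 8*n + 12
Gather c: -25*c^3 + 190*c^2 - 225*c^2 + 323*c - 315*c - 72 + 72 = -25*c^3 - 35*c^2 + 8*c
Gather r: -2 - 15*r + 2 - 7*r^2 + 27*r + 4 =-7*r^2 + 12*r + 4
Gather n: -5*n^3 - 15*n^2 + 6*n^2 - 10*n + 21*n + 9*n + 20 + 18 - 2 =-5*n^3 - 9*n^2 + 20*n + 36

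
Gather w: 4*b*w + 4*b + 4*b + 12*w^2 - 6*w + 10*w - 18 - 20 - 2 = 8*b + 12*w^2 + w*(4*b + 4) - 40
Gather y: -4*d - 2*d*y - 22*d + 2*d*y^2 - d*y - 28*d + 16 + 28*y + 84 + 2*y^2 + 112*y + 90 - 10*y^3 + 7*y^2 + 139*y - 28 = -54*d - 10*y^3 + y^2*(2*d + 9) + y*(279 - 3*d) + 162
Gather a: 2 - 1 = 1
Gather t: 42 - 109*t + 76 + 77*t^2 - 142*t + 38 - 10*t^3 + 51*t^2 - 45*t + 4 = -10*t^3 + 128*t^2 - 296*t + 160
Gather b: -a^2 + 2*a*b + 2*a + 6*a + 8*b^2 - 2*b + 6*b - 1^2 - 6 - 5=-a^2 + 8*a + 8*b^2 + b*(2*a + 4) - 12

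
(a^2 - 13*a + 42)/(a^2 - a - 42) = (a - 6)/(a + 6)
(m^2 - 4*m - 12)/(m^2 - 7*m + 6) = (m + 2)/(m - 1)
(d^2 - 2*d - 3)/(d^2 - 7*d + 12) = (d + 1)/(d - 4)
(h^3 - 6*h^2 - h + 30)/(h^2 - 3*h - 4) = (-h^3 + 6*h^2 + h - 30)/(-h^2 + 3*h + 4)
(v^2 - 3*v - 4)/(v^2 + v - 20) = (v + 1)/(v + 5)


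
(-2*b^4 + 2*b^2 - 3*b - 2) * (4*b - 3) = -8*b^5 + 6*b^4 + 8*b^3 - 18*b^2 + b + 6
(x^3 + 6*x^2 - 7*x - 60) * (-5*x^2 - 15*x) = -5*x^5 - 45*x^4 - 55*x^3 + 405*x^2 + 900*x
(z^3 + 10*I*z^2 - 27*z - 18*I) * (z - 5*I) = z^4 + 5*I*z^3 + 23*z^2 + 117*I*z - 90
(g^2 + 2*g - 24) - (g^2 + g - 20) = g - 4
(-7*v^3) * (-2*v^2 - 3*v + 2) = 14*v^5 + 21*v^4 - 14*v^3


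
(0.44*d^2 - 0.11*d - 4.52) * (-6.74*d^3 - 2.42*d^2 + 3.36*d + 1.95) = -2.9656*d^5 - 0.3234*d^4 + 32.2094*d^3 + 11.4268*d^2 - 15.4017*d - 8.814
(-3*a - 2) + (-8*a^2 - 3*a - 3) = -8*a^2 - 6*a - 5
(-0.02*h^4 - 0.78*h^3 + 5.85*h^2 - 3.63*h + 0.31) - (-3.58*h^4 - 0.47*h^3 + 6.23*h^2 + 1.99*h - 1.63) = 3.56*h^4 - 0.31*h^3 - 0.380000000000001*h^2 - 5.62*h + 1.94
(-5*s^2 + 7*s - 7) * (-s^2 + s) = 5*s^4 - 12*s^3 + 14*s^2 - 7*s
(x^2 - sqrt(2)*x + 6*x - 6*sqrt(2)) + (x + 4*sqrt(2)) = x^2 - sqrt(2)*x + 7*x - 2*sqrt(2)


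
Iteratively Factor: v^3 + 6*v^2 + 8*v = (v + 4)*(v^2 + 2*v) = v*(v + 4)*(v + 2)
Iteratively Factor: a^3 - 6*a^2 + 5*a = (a - 5)*(a^2 - a) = a*(a - 5)*(a - 1)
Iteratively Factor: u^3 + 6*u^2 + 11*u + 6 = (u + 1)*(u^2 + 5*u + 6) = (u + 1)*(u + 2)*(u + 3)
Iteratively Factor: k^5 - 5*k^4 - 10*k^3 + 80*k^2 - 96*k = (k - 2)*(k^4 - 3*k^3 - 16*k^2 + 48*k) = (k - 3)*(k - 2)*(k^3 - 16*k) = k*(k - 3)*(k - 2)*(k^2 - 16) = k*(k - 3)*(k - 2)*(k + 4)*(k - 4)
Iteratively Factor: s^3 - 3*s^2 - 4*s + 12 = (s - 2)*(s^2 - s - 6) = (s - 3)*(s - 2)*(s + 2)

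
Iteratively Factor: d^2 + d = (d)*(d + 1)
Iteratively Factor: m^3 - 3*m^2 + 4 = (m + 1)*(m^2 - 4*m + 4) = (m - 2)*(m + 1)*(m - 2)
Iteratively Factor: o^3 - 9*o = (o - 3)*(o^2 + 3*o) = o*(o - 3)*(o + 3)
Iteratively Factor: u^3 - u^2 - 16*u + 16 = (u + 4)*(u^2 - 5*u + 4) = (u - 4)*(u + 4)*(u - 1)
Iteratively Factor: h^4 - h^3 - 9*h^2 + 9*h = (h - 3)*(h^3 + 2*h^2 - 3*h) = (h - 3)*(h - 1)*(h^2 + 3*h) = h*(h - 3)*(h - 1)*(h + 3)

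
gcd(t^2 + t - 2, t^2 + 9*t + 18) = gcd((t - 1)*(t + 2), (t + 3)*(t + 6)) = 1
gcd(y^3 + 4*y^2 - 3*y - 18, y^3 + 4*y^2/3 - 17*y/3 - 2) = y^2 + y - 6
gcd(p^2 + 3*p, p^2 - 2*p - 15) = p + 3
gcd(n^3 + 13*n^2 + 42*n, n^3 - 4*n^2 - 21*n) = n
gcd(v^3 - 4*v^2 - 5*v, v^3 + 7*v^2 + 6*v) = v^2 + v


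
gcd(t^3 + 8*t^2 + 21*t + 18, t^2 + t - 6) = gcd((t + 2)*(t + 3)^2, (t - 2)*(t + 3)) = t + 3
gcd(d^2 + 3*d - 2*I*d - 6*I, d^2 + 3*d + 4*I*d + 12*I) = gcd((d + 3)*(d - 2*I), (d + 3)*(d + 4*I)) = d + 3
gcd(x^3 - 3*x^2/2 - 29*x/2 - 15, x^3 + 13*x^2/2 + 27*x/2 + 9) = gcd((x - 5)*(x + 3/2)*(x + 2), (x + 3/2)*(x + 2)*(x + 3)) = x^2 + 7*x/2 + 3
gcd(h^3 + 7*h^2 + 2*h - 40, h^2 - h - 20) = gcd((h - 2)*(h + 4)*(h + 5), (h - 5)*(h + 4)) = h + 4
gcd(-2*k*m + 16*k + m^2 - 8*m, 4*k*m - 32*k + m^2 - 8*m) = m - 8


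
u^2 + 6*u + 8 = (u + 2)*(u + 4)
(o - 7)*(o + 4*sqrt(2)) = o^2 - 7*o + 4*sqrt(2)*o - 28*sqrt(2)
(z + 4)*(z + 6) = z^2 + 10*z + 24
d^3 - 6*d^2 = d^2*(d - 6)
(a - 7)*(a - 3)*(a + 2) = a^3 - 8*a^2 + a + 42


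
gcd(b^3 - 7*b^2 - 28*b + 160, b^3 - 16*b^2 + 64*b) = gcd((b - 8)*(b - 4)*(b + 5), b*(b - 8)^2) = b - 8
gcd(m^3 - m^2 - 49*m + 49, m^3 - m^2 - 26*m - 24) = 1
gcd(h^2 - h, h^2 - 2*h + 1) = h - 1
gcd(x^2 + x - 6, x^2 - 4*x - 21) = x + 3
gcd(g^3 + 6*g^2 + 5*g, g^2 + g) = g^2 + g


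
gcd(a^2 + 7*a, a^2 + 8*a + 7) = a + 7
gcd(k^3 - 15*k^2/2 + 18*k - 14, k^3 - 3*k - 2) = k - 2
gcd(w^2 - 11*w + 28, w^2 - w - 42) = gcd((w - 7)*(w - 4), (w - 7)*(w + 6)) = w - 7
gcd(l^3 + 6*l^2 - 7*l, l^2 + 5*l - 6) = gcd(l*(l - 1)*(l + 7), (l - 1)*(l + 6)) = l - 1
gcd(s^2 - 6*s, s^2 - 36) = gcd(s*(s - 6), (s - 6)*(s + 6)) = s - 6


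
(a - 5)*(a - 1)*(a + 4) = a^3 - 2*a^2 - 19*a + 20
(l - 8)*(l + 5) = l^2 - 3*l - 40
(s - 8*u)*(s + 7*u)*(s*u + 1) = s^3*u - s^2*u^2 + s^2 - 56*s*u^3 - s*u - 56*u^2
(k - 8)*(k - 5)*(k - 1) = k^3 - 14*k^2 + 53*k - 40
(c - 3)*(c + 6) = c^2 + 3*c - 18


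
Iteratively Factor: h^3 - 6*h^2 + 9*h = (h)*(h^2 - 6*h + 9) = h*(h - 3)*(h - 3)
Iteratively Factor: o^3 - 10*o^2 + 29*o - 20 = (o - 4)*(o^2 - 6*o + 5) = (o - 5)*(o - 4)*(o - 1)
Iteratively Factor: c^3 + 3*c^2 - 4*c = (c + 4)*(c^2 - c) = (c - 1)*(c + 4)*(c)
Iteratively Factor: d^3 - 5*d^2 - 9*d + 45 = (d + 3)*(d^2 - 8*d + 15) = (d - 5)*(d + 3)*(d - 3)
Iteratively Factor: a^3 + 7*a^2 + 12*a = (a)*(a^2 + 7*a + 12) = a*(a + 3)*(a + 4)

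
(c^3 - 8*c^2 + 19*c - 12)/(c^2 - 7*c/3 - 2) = 3*(c^2 - 5*c + 4)/(3*c + 2)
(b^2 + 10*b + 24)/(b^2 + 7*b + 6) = (b + 4)/(b + 1)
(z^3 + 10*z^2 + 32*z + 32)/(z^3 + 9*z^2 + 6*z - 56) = (z^2 + 6*z + 8)/(z^2 + 5*z - 14)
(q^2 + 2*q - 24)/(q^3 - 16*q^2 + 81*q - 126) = (q^2 + 2*q - 24)/(q^3 - 16*q^2 + 81*q - 126)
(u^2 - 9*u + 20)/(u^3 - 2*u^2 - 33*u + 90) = (u - 4)/(u^2 + 3*u - 18)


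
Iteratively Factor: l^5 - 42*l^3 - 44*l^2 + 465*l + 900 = (l + 3)*(l^4 - 3*l^3 - 33*l^2 + 55*l + 300) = (l + 3)*(l + 4)*(l^3 - 7*l^2 - 5*l + 75) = (l - 5)*(l + 3)*(l + 4)*(l^2 - 2*l - 15) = (l - 5)*(l + 3)^2*(l + 4)*(l - 5)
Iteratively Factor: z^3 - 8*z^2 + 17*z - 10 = (z - 5)*(z^2 - 3*z + 2) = (z - 5)*(z - 2)*(z - 1)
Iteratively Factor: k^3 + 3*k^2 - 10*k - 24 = (k + 4)*(k^2 - k - 6) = (k + 2)*(k + 4)*(k - 3)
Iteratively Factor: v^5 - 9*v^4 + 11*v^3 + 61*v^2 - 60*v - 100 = (v - 2)*(v^4 - 7*v^3 - 3*v^2 + 55*v + 50) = (v - 5)*(v - 2)*(v^3 - 2*v^2 - 13*v - 10) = (v - 5)*(v - 2)*(v + 2)*(v^2 - 4*v - 5) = (v - 5)^2*(v - 2)*(v + 2)*(v + 1)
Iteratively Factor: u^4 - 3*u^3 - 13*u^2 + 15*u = (u)*(u^3 - 3*u^2 - 13*u + 15) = u*(u + 3)*(u^2 - 6*u + 5) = u*(u - 1)*(u + 3)*(u - 5)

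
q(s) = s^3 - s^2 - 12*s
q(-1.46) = 12.28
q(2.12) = -20.41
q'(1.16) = -10.28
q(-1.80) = 12.53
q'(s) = 3*s^2 - 2*s - 12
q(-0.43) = 4.90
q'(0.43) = -12.31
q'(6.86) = 115.46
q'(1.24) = -9.87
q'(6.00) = 84.00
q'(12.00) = 396.00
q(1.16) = -13.70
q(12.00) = 1440.00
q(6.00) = 108.00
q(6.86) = 193.45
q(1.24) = -14.51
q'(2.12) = -2.76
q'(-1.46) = -2.69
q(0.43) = -5.27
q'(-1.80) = 1.32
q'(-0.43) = -10.59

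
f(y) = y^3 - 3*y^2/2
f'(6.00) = 90.00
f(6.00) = 162.00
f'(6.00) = 90.00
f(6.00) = 162.00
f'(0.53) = -0.75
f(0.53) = -0.27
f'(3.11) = 19.69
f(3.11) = 15.57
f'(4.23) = 40.99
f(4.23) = 48.85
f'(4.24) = 41.21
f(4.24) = 49.26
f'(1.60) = 2.88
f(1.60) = 0.26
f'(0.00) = 0.00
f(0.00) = 0.00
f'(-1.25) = 8.44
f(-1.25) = -4.30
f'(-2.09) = 19.37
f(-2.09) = -15.68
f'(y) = 3*y^2 - 3*y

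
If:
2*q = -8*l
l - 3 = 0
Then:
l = 3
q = -12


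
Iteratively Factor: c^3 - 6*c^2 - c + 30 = (c - 3)*(c^2 - 3*c - 10) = (c - 3)*(c + 2)*(c - 5)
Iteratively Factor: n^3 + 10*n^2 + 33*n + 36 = (n + 4)*(n^2 + 6*n + 9) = (n + 3)*(n + 4)*(n + 3)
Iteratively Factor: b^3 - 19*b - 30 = (b - 5)*(b^2 + 5*b + 6) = (b - 5)*(b + 2)*(b + 3)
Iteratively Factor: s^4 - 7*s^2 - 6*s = (s + 2)*(s^3 - 2*s^2 - 3*s) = (s - 3)*(s + 2)*(s^2 + s) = (s - 3)*(s + 1)*(s + 2)*(s)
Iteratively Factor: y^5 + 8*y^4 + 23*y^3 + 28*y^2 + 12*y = (y + 1)*(y^4 + 7*y^3 + 16*y^2 + 12*y) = (y + 1)*(y + 3)*(y^3 + 4*y^2 + 4*y) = y*(y + 1)*(y + 3)*(y^2 + 4*y + 4) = y*(y + 1)*(y + 2)*(y + 3)*(y + 2)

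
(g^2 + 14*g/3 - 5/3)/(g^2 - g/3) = (g + 5)/g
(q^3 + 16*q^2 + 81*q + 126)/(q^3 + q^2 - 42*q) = (q^2 + 9*q + 18)/(q*(q - 6))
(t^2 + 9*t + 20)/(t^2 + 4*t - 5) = (t + 4)/(t - 1)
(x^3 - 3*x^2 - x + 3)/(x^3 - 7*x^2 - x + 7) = (x - 3)/(x - 7)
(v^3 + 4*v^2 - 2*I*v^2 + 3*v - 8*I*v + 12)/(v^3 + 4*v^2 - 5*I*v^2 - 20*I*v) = (v^2 - 2*I*v + 3)/(v*(v - 5*I))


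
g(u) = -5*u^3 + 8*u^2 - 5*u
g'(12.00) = -1973.00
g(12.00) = -7548.00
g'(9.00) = -1076.00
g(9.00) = -3042.00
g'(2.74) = -73.77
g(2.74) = -56.49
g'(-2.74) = -161.45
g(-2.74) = 176.61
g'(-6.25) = -690.94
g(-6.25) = 1564.45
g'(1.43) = -12.79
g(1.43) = -5.41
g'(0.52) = -0.74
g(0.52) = -1.14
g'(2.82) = -79.17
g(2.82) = -62.61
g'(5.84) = -423.14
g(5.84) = -752.24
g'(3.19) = -106.60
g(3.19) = -96.85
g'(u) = -15*u^2 + 16*u - 5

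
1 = 1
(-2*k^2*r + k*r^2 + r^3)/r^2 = -2*k^2/r + k + r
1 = 1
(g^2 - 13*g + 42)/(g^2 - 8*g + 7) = (g - 6)/(g - 1)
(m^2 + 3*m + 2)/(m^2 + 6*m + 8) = (m + 1)/(m + 4)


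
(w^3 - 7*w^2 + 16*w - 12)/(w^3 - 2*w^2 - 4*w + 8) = (w - 3)/(w + 2)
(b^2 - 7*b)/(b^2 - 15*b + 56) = b/(b - 8)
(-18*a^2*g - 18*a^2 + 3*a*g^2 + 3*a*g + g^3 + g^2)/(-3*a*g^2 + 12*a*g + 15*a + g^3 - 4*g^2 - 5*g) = (6*a + g)/(g - 5)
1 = 1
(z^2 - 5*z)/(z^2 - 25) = z/(z + 5)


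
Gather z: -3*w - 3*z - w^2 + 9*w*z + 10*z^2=-w^2 - 3*w + 10*z^2 + z*(9*w - 3)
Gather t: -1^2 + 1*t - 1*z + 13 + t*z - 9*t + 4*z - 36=t*(z - 8) + 3*z - 24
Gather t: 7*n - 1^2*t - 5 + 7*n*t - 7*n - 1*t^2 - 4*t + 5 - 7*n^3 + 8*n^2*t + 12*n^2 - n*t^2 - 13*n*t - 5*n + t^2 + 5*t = -7*n^3 + 12*n^2 - n*t^2 - 5*n + t*(8*n^2 - 6*n)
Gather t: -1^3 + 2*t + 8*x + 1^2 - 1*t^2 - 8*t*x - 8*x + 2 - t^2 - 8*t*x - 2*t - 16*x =-2*t^2 - 16*t*x - 16*x + 2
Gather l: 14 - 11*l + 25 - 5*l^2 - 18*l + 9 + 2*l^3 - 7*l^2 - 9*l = 2*l^3 - 12*l^2 - 38*l + 48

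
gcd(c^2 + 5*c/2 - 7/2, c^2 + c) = 1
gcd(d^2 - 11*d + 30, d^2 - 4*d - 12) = d - 6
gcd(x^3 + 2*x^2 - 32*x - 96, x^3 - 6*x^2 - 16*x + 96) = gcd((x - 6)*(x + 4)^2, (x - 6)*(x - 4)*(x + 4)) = x^2 - 2*x - 24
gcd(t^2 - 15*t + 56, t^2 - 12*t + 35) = t - 7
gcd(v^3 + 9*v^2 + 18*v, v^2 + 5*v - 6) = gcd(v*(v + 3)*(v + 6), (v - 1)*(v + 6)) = v + 6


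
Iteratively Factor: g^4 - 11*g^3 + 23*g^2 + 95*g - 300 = (g - 4)*(g^3 - 7*g^2 - 5*g + 75) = (g - 5)*(g - 4)*(g^2 - 2*g - 15) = (g - 5)*(g - 4)*(g + 3)*(g - 5)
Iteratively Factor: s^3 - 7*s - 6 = (s + 1)*(s^2 - s - 6) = (s + 1)*(s + 2)*(s - 3)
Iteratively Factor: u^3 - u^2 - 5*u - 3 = (u + 1)*(u^2 - 2*u - 3) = (u + 1)^2*(u - 3)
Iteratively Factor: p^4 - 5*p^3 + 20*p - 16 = (p + 2)*(p^3 - 7*p^2 + 14*p - 8) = (p - 2)*(p + 2)*(p^2 - 5*p + 4) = (p - 4)*(p - 2)*(p + 2)*(p - 1)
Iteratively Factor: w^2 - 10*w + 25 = (w - 5)*(w - 5)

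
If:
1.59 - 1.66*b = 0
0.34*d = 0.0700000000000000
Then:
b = 0.96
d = 0.21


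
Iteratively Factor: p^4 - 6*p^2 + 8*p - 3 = (p - 1)*(p^3 + p^2 - 5*p + 3) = (p - 1)^2*(p^2 + 2*p - 3) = (p - 1)^2*(p + 3)*(p - 1)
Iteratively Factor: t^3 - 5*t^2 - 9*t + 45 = (t - 5)*(t^2 - 9) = (t - 5)*(t + 3)*(t - 3)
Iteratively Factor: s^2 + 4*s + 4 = (s + 2)*(s + 2)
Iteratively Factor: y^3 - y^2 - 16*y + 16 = (y - 1)*(y^2 - 16) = (y - 1)*(y + 4)*(y - 4)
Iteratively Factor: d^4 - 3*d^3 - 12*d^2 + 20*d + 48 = (d - 4)*(d^3 + d^2 - 8*d - 12) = (d - 4)*(d + 2)*(d^2 - d - 6) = (d - 4)*(d - 3)*(d + 2)*(d + 2)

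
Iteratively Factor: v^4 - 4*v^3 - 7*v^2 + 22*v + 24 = (v - 3)*(v^3 - v^2 - 10*v - 8) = (v - 3)*(v + 2)*(v^2 - 3*v - 4) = (v - 3)*(v + 1)*(v + 2)*(v - 4)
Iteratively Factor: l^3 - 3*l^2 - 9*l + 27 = (l - 3)*(l^2 - 9) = (l - 3)*(l + 3)*(l - 3)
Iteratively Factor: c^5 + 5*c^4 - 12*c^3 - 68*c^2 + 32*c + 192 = (c + 4)*(c^4 + c^3 - 16*c^2 - 4*c + 48) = (c - 3)*(c + 4)*(c^3 + 4*c^2 - 4*c - 16) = (c - 3)*(c + 4)^2*(c^2 - 4) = (c - 3)*(c - 2)*(c + 4)^2*(c + 2)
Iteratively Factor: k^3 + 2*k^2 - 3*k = (k)*(k^2 + 2*k - 3) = k*(k + 3)*(k - 1)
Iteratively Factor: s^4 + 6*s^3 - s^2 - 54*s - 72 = (s + 4)*(s^3 + 2*s^2 - 9*s - 18) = (s + 3)*(s + 4)*(s^2 - s - 6) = (s - 3)*(s + 3)*(s + 4)*(s + 2)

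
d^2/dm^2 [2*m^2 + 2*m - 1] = 4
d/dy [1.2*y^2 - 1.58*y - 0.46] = 2.4*y - 1.58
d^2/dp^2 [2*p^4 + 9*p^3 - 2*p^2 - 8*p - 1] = 24*p^2 + 54*p - 4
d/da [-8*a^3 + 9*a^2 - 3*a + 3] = -24*a^2 + 18*a - 3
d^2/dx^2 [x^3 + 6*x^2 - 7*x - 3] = 6*x + 12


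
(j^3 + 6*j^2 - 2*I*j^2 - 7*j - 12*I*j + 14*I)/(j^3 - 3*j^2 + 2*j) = (j^2 + j*(7 - 2*I) - 14*I)/(j*(j - 2))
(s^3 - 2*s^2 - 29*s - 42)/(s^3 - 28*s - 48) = (s^2 - 4*s - 21)/(s^2 - 2*s - 24)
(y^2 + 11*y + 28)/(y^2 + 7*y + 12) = (y + 7)/(y + 3)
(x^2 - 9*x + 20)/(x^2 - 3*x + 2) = (x^2 - 9*x + 20)/(x^2 - 3*x + 2)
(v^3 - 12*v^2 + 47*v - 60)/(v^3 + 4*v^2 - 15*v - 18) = (v^2 - 9*v + 20)/(v^2 + 7*v + 6)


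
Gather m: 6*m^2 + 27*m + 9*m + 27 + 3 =6*m^2 + 36*m + 30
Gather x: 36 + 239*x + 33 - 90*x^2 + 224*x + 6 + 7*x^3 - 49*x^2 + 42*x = 7*x^3 - 139*x^2 + 505*x + 75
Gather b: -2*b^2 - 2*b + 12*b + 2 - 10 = -2*b^2 + 10*b - 8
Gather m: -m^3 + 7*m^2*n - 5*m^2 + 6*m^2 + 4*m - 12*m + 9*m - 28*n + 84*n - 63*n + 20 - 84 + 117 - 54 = -m^3 + m^2*(7*n + 1) + m - 7*n - 1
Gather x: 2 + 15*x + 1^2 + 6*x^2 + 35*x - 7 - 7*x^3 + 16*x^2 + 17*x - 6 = -7*x^3 + 22*x^2 + 67*x - 10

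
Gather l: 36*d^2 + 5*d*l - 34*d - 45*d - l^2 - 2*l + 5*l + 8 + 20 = 36*d^2 - 79*d - l^2 + l*(5*d + 3) + 28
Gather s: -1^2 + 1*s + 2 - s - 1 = 0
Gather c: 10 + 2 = 12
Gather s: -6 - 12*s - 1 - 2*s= -14*s - 7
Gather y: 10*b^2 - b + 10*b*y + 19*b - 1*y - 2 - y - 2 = 10*b^2 + 18*b + y*(10*b - 2) - 4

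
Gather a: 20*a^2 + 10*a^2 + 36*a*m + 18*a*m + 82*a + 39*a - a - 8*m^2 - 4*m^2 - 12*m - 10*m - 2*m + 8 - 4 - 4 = 30*a^2 + a*(54*m + 120) - 12*m^2 - 24*m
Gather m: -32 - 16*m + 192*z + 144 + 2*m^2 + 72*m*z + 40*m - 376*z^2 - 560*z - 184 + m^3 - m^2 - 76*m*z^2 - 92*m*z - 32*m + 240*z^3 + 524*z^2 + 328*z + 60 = m^3 + m^2 + m*(-76*z^2 - 20*z - 8) + 240*z^3 + 148*z^2 - 40*z - 12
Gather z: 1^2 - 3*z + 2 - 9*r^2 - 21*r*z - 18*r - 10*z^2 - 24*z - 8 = -9*r^2 - 18*r - 10*z^2 + z*(-21*r - 27) - 5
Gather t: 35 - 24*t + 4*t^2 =4*t^2 - 24*t + 35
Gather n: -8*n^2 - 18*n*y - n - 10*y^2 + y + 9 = -8*n^2 + n*(-18*y - 1) - 10*y^2 + y + 9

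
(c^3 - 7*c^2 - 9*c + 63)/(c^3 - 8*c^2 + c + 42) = (c + 3)/(c + 2)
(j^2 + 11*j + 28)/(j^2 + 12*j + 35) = (j + 4)/(j + 5)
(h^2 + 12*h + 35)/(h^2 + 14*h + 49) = (h + 5)/(h + 7)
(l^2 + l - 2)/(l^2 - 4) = (l - 1)/(l - 2)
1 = 1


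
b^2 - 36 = (b - 6)*(b + 6)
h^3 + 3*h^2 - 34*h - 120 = (h - 6)*(h + 4)*(h + 5)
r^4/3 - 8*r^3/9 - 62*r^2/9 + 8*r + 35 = (r/3 + 1)*(r - 5)*(r - 3)*(r + 7/3)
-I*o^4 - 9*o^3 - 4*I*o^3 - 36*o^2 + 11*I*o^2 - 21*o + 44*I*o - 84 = (o + 4)*(o - 7*I)*(o - 3*I)*(-I*o + 1)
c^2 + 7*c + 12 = (c + 3)*(c + 4)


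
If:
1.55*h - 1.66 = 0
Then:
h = 1.07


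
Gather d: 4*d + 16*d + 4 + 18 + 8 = 20*d + 30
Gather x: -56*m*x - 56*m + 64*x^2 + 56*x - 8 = -56*m + 64*x^2 + x*(56 - 56*m) - 8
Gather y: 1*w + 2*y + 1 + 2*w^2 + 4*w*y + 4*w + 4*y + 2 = 2*w^2 + 5*w + y*(4*w + 6) + 3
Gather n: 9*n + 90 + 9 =9*n + 99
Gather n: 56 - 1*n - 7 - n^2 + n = 49 - n^2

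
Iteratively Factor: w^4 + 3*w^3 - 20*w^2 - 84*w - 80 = (w + 2)*(w^3 + w^2 - 22*w - 40) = (w + 2)^2*(w^2 - w - 20) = (w + 2)^2*(w + 4)*(w - 5)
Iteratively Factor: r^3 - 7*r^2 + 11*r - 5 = (r - 1)*(r^2 - 6*r + 5) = (r - 1)^2*(r - 5)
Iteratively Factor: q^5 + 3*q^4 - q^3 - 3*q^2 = (q + 3)*(q^4 - q^2) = (q - 1)*(q + 3)*(q^3 + q^2) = (q - 1)*(q + 1)*(q + 3)*(q^2) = q*(q - 1)*(q + 1)*(q + 3)*(q)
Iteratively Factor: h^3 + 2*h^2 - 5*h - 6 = (h + 3)*(h^2 - h - 2) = (h - 2)*(h + 3)*(h + 1)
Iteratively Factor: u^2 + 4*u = (u)*(u + 4)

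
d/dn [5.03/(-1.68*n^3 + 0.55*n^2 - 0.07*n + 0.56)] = (25.3512*n^2 - 5.533*n + 0.3521)/(1.68*n^3 - 0.55*n^2 + 0.07*n - 0.56)^2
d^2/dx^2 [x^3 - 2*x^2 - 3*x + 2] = 6*x - 4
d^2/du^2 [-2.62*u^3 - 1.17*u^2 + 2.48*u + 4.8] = -15.72*u - 2.34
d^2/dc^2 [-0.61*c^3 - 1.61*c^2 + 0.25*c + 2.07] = -3.66*c - 3.22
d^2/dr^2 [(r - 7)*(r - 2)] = 2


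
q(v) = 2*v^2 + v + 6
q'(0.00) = 1.00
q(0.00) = 6.00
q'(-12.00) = -47.00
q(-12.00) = 282.00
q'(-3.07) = -11.28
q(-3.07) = 21.78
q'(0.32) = 2.28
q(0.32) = 6.52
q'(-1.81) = -6.24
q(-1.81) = 10.74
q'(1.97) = 8.88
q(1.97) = 15.73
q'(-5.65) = -21.60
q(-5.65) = 64.20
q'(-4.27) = -16.08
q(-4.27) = 38.20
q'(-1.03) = -3.12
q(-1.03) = 7.09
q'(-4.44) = -16.76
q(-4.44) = 40.99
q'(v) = 4*v + 1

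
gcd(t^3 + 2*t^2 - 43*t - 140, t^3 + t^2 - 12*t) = t + 4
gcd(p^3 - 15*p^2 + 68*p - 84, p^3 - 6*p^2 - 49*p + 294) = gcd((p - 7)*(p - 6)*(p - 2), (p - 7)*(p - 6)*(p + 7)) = p^2 - 13*p + 42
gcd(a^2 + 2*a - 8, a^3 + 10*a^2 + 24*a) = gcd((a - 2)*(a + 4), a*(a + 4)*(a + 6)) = a + 4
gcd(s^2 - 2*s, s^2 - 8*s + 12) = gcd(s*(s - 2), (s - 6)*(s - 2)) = s - 2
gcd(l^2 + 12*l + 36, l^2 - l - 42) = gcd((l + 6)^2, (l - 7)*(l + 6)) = l + 6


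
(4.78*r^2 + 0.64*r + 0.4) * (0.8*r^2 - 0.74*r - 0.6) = 3.824*r^4 - 3.0252*r^3 - 3.0216*r^2 - 0.68*r - 0.24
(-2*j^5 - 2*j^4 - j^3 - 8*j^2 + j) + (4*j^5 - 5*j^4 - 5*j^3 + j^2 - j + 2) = 2*j^5 - 7*j^4 - 6*j^3 - 7*j^2 + 2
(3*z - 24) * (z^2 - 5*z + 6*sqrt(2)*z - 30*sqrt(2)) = 3*z^3 - 39*z^2 + 18*sqrt(2)*z^2 - 234*sqrt(2)*z + 120*z + 720*sqrt(2)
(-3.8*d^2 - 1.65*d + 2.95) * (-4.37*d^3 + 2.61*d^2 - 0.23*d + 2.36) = 16.606*d^5 - 2.7075*d^4 - 16.324*d^3 - 0.888999999999999*d^2 - 4.5725*d + 6.962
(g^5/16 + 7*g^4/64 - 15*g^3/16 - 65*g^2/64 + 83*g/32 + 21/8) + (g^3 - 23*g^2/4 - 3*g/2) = g^5/16 + 7*g^4/64 + g^3/16 - 433*g^2/64 + 35*g/32 + 21/8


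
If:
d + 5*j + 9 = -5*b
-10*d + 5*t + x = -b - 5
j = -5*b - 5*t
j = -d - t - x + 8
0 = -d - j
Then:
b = -77/145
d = 46/29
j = -46/29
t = 123/145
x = 1037/145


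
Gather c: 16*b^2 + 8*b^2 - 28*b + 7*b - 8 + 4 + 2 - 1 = 24*b^2 - 21*b - 3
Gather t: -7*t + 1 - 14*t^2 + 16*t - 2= -14*t^2 + 9*t - 1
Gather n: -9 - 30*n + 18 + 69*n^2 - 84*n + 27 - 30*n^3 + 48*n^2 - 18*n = -30*n^3 + 117*n^2 - 132*n + 36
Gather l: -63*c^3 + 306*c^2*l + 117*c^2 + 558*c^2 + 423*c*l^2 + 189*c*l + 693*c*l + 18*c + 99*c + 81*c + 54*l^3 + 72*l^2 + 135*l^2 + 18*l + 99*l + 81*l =-63*c^3 + 675*c^2 + 198*c + 54*l^3 + l^2*(423*c + 207) + l*(306*c^2 + 882*c + 198)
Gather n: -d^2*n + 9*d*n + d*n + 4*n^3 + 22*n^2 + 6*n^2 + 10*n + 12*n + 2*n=4*n^3 + 28*n^2 + n*(-d^2 + 10*d + 24)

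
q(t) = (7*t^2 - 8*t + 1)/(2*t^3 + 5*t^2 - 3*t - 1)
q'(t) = (14*t - 8)/(2*t^3 + 5*t^2 - 3*t - 1) + (-6*t^2 - 10*t + 3)*(7*t^2 - 8*t + 1)/(2*t^3 + 5*t^2 - 3*t - 1)^2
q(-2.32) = 7.25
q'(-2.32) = -10.72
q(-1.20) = 3.26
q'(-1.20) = -0.64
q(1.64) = 0.41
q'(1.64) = 0.17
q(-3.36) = -10.34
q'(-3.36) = -25.82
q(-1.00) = 3.20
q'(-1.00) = 0.08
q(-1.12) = 3.22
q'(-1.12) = -0.38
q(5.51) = 0.36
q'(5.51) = -0.03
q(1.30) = 0.31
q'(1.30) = 0.51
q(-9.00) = -0.62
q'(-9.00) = -0.11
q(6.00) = 0.35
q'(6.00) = -0.03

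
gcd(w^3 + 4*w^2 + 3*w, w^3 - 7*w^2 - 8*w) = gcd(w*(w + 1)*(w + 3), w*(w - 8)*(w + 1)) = w^2 + w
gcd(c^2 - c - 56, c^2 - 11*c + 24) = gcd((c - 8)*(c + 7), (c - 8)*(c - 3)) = c - 8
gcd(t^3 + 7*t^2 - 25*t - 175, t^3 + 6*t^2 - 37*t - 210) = t^2 + 12*t + 35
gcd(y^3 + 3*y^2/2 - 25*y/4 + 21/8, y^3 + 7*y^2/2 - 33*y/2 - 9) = 1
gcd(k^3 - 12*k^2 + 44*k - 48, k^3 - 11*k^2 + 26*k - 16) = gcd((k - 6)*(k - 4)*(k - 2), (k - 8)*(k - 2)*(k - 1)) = k - 2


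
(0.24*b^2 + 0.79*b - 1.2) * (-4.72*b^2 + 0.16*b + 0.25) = -1.1328*b^4 - 3.6904*b^3 + 5.8504*b^2 + 0.0055*b - 0.3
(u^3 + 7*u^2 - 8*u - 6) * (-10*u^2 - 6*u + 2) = -10*u^5 - 76*u^4 + 40*u^3 + 122*u^2 + 20*u - 12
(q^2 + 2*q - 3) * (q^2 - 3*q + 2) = q^4 - q^3 - 7*q^2 + 13*q - 6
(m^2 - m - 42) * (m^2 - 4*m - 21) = m^4 - 5*m^3 - 59*m^2 + 189*m + 882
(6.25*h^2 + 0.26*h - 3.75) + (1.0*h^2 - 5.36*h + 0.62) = 7.25*h^2 - 5.1*h - 3.13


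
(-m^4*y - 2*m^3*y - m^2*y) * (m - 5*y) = -m^5*y + 5*m^4*y^2 - 2*m^4*y + 10*m^3*y^2 - m^3*y + 5*m^2*y^2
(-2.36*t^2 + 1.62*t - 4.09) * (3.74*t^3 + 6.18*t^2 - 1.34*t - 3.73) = -8.8264*t^5 - 8.526*t^4 - 2.1226*t^3 - 18.6442*t^2 - 0.562*t + 15.2557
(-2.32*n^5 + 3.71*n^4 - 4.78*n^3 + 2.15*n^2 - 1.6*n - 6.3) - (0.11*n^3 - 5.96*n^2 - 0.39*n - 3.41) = -2.32*n^5 + 3.71*n^4 - 4.89*n^3 + 8.11*n^2 - 1.21*n - 2.89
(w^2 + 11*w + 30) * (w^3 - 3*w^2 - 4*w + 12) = w^5 + 8*w^4 - 7*w^3 - 122*w^2 + 12*w + 360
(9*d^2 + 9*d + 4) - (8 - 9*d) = 9*d^2 + 18*d - 4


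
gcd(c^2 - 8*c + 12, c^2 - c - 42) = 1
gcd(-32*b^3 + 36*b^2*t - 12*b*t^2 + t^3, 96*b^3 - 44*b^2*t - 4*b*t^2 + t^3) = 16*b^2 - 10*b*t + t^2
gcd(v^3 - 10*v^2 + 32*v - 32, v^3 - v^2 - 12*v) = v - 4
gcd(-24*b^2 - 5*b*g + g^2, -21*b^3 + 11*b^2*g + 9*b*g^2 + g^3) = 3*b + g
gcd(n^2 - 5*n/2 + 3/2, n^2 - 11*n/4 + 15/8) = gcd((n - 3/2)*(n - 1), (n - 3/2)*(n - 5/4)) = n - 3/2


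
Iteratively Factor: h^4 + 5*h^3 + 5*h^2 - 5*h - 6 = (h + 2)*(h^3 + 3*h^2 - h - 3) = (h + 1)*(h + 2)*(h^2 + 2*h - 3) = (h - 1)*(h + 1)*(h + 2)*(h + 3)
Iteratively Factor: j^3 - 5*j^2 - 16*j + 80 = (j + 4)*(j^2 - 9*j + 20) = (j - 4)*(j + 4)*(j - 5)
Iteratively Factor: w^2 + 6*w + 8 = (w + 4)*(w + 2)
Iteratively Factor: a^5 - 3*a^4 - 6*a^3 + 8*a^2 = (a - 1)*(a^4 - 2*a^3 - 8*a^2) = a*(a - 1)*(a^3 - 2*a^2 - 8*a) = a^2*(a - 1)*(a^2 - 2*a - 8) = a^2*(a - 1)*(a + 2)*(a - 4)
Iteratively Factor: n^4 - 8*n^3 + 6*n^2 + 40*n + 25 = (n - 5)*(n^3 - 3*n^2 - 9*n - 5) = (n - 5)^2*(n^2 + 2*n + 1) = (n - 5)^2*(n + 1)*(n + 1)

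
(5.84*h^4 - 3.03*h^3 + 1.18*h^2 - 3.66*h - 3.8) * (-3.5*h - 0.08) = -20.44*h^5 + 10.1378*h^4 - 3.8876*h^3 + 12.7156*h^2 + 13.5928*h + 0.304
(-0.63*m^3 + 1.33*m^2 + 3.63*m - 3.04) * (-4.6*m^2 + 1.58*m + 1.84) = 2.898*m^5 - 7.1134*m^4 - 15.7558*m^3 + 22.1666*m^2 + 1.876*m - 5.5936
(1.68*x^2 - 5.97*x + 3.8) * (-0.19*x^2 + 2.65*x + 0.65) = -0.3192*x^4 + 5.5863*x^3 - 15.4505*x^2 + 6.1895*x + 2.47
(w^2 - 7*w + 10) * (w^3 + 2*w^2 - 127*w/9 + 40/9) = w^5 - 5*w^4 - 163*w^3/9 + 1109*w^2/9 - 1550*w/9 + 400/9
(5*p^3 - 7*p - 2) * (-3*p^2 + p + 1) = -15*p^5 + 5*p^4 + 26*p^3 - p^2 - 9*p - 2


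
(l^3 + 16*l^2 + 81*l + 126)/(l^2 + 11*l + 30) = (l^2 + 10*l + 21)/(l + 5)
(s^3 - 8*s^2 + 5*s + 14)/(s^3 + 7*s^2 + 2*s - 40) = (s^2 - 6*s - 7)/(s^2 + 9*s + 20)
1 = 1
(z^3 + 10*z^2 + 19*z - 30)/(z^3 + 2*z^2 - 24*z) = (z^2 + 4*z - 5)/(z*(z - 4))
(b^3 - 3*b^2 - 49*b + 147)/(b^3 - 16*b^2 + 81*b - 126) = (b + 7)/(b - 6)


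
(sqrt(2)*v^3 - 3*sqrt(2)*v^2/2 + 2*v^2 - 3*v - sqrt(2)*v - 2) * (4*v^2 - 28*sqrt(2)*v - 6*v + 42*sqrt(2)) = 4*sqrt(2)*v^5 - 48*v^4 - 12*sqrt(2)*v^4 - 51*sqrt(2)*v^3 + 144*v^3 - 60*v^2 + 174*sqrt(2)*v^2 - 70*sqrt(2)*v - 72*v - 84*sqrt(2)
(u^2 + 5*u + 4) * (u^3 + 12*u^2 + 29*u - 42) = u^5 + 17*u^4 + 93*u^3 + 151*u^2 - 94*u - 168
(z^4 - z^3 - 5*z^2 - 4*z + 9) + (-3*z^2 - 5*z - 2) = z^4 - z^3 - 8*z^2 - 9*z + 7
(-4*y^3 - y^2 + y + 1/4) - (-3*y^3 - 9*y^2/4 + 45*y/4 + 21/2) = -y^3 + 5*y^2/4 - 41*y/4 - 41/4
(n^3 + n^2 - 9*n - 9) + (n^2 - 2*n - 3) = n^3 + 2*n^2 - 11*n - 12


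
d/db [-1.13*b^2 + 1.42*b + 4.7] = 1.42 - 2.26*b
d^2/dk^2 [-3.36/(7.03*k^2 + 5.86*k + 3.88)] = (332.108448*k^2 + 276.835776*k - 3.36*(14.06*k + 5.86)*(28.12*k + 11.72) + 183.297408)/(7.03*k^2 + 5.86*k + 3.88)^3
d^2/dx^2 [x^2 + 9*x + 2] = 2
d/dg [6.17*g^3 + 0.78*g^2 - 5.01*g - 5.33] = 18.51*g^2 + 1.56*g - 5.01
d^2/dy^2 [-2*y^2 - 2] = -4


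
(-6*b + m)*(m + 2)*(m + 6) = -6*b*m^2 - 48*b*m - 72*b + m^3 + 8*m^2 + 12*m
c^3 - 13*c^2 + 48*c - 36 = (c - 6)^2*(c - 1)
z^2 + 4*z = z*(z + 4)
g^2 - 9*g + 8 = (g - 8)*(g - 1)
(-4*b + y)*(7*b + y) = -28*b^2 + 3*b*y + y^2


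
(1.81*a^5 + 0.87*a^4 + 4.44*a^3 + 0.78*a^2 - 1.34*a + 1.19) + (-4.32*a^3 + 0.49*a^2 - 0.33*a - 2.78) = 1.81*a^5 + 0.87*a^4 + 0.12*a^3 + 1.27*a^2 - 1.67*a - 1.59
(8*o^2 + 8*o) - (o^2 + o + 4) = 7*o^2 + 7*o - 4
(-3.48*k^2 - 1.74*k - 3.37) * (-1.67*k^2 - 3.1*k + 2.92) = 5.8116*k^4 + 13.6938*k^3 + 0.860300000000001*k^2 + 5.3662*k - 9.8404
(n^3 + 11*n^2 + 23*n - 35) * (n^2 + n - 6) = n^5 + 12*n^4 + 28*n^3 - 78*n^2 - 173*n + 210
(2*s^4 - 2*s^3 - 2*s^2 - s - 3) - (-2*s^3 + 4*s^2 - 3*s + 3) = 2*s^4 - 6*s^2 + 2*s - 6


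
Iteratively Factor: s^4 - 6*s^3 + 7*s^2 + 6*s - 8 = (s - 4)*(s^3 - 2*s^2 - s + 2) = (s - 4)*(s - 1)*(s^2 - s - 2) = (s - 4)*(s - 1)*(s + 1)*(s - 2)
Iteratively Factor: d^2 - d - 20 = (d + 4)*(d - 5)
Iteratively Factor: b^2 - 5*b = (b)*(b - 5)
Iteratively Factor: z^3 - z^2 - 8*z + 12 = (z - 2)*(z^2 + z - 6) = (z - 2)^2*(z + 3)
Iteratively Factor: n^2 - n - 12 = (n + 3)*(n - 4)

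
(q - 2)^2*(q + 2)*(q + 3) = q^4 + q^3 - 10*q^2 - 4*q + 24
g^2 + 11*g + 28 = (g + 4)*(g + 7)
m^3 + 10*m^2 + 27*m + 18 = (m + 1)*(m + 3)*(m + 6)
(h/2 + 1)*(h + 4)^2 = h^3/2 + 5*h^2 + 16*h + 16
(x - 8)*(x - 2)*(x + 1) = x^3 - 9*x^2 + 6*x + 16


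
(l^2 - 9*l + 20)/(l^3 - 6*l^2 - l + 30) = (l - 4)/(l^2 - l - 6)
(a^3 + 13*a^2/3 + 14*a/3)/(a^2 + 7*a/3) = a + 2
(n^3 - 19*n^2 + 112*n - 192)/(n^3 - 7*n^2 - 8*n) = (n^2 - 11*n + 24)/(n*(n + 1))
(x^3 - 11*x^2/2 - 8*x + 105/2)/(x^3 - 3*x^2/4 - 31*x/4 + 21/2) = 2*(2*x^2 - 17*x + 35)/(4*x^2 - 15*x + 14)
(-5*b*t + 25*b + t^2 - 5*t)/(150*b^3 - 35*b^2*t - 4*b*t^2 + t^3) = (t - 5)/(-30*b^2 + b*t + t^2)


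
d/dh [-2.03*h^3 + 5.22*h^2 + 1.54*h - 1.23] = -6.09*h^2 + 10.44*h + 1.54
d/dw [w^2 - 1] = 2*w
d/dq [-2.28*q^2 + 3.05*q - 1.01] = 3.05 - 4.56*q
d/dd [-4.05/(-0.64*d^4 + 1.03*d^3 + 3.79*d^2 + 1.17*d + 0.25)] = (-10.368*d^3 + 12.5145*d^2 + 30.699*d + 4.7385)/(-0.64*d^4 + 1.03*d^3 + 3.79*d^2 + 1.17*d + 0.25)^2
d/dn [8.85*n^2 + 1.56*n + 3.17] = 17.7*n + 1.56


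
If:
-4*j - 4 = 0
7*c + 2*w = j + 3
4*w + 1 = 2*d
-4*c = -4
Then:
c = 1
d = -9/2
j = -1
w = -5/2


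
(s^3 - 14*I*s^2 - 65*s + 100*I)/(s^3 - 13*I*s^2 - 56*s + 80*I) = (s - 5*I)/(s - 4*I)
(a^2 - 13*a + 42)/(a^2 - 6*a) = (a - 7)/a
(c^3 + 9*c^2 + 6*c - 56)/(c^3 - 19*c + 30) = (c^2 + 11*c + 28)/(c^2 + 2*c - 15)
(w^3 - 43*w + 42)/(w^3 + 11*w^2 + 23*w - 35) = (w - 6)/(w + 5)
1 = 1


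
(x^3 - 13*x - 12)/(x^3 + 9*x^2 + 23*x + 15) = (x - 4)/(x + 5)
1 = 1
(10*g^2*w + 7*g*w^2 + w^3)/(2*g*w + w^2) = 5*g + w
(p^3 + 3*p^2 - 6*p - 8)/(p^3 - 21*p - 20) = (p - 2)/(p - 5)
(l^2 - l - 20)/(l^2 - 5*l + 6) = (l^2 - l - 20)/(l^2 - 5*l + 6)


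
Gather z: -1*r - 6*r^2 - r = -6*r^2 - 2*r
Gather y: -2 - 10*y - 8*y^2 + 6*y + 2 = -8*y^2 - 4*y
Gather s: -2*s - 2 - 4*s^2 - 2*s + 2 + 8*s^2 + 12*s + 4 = 4*s^2 + 8*s + 4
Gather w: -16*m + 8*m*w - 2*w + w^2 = -16*m + w^2 + w*(8*m - 2)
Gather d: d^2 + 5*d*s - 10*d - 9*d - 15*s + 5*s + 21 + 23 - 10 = d^2 + d*(5*s - 19) - 10*s + 34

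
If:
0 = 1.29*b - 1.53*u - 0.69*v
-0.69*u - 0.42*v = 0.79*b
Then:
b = -0.0793310463121784*v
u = -0.517867352773013*v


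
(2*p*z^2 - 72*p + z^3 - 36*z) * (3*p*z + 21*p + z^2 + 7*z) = 6*p^2*z^3 + 42*p^2*z^2 - 216*p^2*z - 1512*p^2 + 5*p*z^4 + 35*p*z^3 - 180*p*z^2 - 1260*p*z + z^5 + 7*z^4 - 36*z^3 - 252*z^2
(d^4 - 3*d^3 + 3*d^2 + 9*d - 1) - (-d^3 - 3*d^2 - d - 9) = d^4 - 2*d^3 + 6*d^2 + 10*d + 8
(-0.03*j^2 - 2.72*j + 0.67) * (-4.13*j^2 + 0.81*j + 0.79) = 0.1239*j^4 + 11.2093*j^3 - 4.994*j^2 - 1.6061*j + 0.5293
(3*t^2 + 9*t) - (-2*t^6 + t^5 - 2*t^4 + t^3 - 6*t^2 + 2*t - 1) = 2*t^6 - t^5 + 2*t^4 - t^3 + 9*t^2 + 7*t + 1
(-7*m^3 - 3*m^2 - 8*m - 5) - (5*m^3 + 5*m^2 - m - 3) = -12*m^3 - 8*m^2 - 7*m - 2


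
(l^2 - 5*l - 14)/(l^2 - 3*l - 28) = (l + 2)/(l + 4)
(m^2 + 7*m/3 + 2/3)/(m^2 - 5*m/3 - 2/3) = (m + 2)/(m - 2)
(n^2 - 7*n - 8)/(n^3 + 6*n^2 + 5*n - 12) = (n^2 - 7*n - 8)/(n^3 + 6*n^2 + 5*n - 12)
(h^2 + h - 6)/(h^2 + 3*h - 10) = (h + 3)/(h + 5)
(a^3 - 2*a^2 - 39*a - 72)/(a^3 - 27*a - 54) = (a - 8)/(a - 6)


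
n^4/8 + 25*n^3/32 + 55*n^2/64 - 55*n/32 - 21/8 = (n/4 + 1)*(n/2 + 1)*(n - 3/2)*(n + 7/4)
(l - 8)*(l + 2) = l^2 - 6*l - 16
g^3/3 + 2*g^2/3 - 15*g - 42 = (g/3 + 1)*(g - 7)*(g + 6)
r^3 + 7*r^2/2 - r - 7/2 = (r - 1)*(r + 1)*(r + 7/2)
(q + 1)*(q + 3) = q^2 + 4*q + 3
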